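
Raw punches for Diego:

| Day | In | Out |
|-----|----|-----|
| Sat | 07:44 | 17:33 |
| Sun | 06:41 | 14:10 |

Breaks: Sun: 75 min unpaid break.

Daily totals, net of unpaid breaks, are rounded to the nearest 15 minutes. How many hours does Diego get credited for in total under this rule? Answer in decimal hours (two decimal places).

Sat: 07:44–17:33 = 9 h 49 min → rounds to 9 h 45 min
Sun: 06:41–14:10 = 7 h 29 min − 75 min = 6 h 14 min → rounds to 6 h 15 min
Total credited: 16 h 0 min.

16.00 hours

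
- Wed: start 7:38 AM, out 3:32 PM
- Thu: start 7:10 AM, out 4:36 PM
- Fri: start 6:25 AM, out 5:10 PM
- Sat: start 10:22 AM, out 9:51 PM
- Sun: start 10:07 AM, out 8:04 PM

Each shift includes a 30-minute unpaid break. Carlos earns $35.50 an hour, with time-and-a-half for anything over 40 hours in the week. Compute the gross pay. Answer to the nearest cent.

Wed: 7:38 AM–3:32 PM = 7 h 54 min; less 30 min break → 7 h 24 min
Thu: 7:10 AM–4:36 PM = 9 h 26 min; less 30 min break → 8 h 56 min
Fri: 6:25 AM–5:10 PM = 10 h 45 min; less 30 min break → 10 h 15 min
Sat: 10:22 AM–9:51 PM = 11 h 29 min; less 30 min break → 10 h 59 min
Sun: 10:07 AM–8:04 PM = 9 h 57 min; less 30 min break → 9 h 27 min
Total worked: 47 h 1 min = 2821 min.
Regular 40 h 0 min = 2400 min at $35.50/h; overtime 7 h 1 min = 421 min at $53.25/h.
Pay = (2400 × $35.50 + 421 × $53.25) ÷ 60 = $1793.64.

$1793.64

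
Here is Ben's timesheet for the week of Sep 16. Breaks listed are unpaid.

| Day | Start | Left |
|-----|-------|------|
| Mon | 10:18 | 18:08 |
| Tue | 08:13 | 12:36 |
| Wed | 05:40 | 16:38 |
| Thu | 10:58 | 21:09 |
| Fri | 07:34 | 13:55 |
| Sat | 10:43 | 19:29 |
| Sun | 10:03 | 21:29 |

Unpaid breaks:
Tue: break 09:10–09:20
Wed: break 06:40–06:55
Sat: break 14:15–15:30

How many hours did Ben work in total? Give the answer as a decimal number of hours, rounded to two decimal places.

Mon: 10:18–18:08 = 7 h 50 min
Tue: 08:13–12:36 = 4 h 23 min; less 10 min break → 4 h 13 min
Wed: 05:40–16:38 = 10 h 58 min; less 15 min break → 10 h 43 min
Thu: 10:58–21:09 = 10 h 11 min
Fri: 07:34–13:55 = 6 h 21 min
Sat: 10:43–19:29 = 8 h 46 min; less 75 min break → 7 h 31 min
Sun: 10:03–21:29 = 11 h 26 min
Total: 7 h 50 min + 4 h 13 min + 10 h 43 min + 10 h 11 min + 6 h 21 min + 7 h 31 min + 11 h 26 min = 58 h 15 min.

58.25 hours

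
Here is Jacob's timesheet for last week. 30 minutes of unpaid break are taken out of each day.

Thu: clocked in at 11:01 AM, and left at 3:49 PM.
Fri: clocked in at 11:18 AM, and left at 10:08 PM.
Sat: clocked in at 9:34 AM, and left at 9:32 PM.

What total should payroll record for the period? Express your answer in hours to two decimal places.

Thu: 11:01 AM–3:49 PM = 4 h 48 min; less 30 min break → 4 h 18 min
Fri: 11:18 AM–10:08 PM = 10 h 50 min; less 30 min break → 10 h 20 min
Sat: 9:34 AM–9:32 PM = 11 h 58 min; less 30 min break → 11 h 28 min
Total: 4 h 18 min + 10 h 20 min + 11 h 28 min = 26 h 6 min.

26.10 hours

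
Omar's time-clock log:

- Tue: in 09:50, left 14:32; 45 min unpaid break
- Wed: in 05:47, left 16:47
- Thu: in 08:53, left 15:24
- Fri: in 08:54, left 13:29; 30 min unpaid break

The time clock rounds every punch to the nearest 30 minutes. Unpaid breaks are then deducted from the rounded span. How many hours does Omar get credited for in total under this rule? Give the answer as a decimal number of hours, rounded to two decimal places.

25.25 hours

Tue: in 09:50→10:00, out 14:32→14:30; 4 h 30 min − 45 min = 3 h 45 min
Wed: in 05:47→06:00, out 16:47→17:00; 11 h 0 min
Thu: in 08:53→09:00, out 15:24→15:30; 6 h 30 min
Fri: in 08:54→09:00, out 13:29→13:30; 4 h 30 min − 30 min = 4 h 0 min
Total credited: 25 h 15 min.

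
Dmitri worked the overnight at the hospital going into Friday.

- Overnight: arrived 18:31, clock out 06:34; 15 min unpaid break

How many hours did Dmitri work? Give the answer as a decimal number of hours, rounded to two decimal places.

Overnight: 18:31 → midnight = 5 h 29 min; midnight → 06:34 = 6 h 34 min; span 12 h 3 min; less 15 min break → 11 h 48 min

11.80 hours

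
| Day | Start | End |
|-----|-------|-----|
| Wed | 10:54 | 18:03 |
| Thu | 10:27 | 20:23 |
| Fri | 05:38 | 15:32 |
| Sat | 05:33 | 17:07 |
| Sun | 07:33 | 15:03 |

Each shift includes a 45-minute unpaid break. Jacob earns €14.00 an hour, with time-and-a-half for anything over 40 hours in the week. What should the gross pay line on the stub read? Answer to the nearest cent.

€608.30

Wed: 10:54–18:03 = 7 h 9 min; less 45 min break → 6 h 24 min
Thu: 10:27–20:23 = 9 h 56 min; less 45 min break → 9 h 11 min
Fri: 05:38–15:32 = 9 h 54 min; less 45 min break → 9 h 9 min
Sat: 05:33–17:07 = 11 h 34 min; less 45 min break → 10 h 49 min
Sun: 07:33–15:03 = 7 h 30 min; less 45 min break → 6 h 45 min
Total worked: 42 h 18 min = 2538 min.
Regular 40 h 0 min = 2400 min at €14.00/h; overtime 2 h 18 min = 138 min at €21.00/h.
Pay = (2400 × €14.00 + 138 × €21.00) ÷ 60 = €608.30.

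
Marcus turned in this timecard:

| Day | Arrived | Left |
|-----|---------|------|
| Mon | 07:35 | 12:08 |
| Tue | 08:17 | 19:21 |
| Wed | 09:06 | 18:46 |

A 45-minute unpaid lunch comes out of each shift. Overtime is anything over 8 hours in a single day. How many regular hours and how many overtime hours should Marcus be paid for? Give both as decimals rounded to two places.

Regular 19.80 hours, overtime 3.23 hours

Mon: 07:35–12:08 = 4 h 33 min; less 45 min break → 3 h 48 min
Tue: 08:17–19:21 = 11 h 4 min; less 45 min break → 10 h 19 min
Wed: 09:06–18:46 = 9 h 40 min; less 45 min break → 8 h 55 min
Mon reg 3 h 48 min / OT 0 h 0 min; Tue reg 8 h 0 min / OT 2 h 19 min; Wed reg 8 h 0 min / OT 0 h 55 min.
Totals: regular 19 h 48 min, overtime 3 h 14 min.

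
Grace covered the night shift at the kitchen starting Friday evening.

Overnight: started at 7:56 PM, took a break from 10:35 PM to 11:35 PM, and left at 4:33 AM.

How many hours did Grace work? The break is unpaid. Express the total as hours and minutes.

7 h 37 min

Overnight: 7:56 PM → midnight = 4 h 4 min; midnight → 4:33 AM = 4 h 33 min; span 8 h 37 min; less 60 min break → 7 h 37 min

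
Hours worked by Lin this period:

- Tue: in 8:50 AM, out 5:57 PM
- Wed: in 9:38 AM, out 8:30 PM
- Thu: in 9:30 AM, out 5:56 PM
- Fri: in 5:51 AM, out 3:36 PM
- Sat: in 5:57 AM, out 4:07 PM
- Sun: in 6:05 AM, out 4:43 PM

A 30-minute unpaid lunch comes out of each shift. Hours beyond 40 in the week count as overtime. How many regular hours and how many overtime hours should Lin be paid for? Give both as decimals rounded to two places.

Tue: 8:50 AM–5:57 PM = 9 h 7 min; less 30 min break → 8 h 37 min
Wed: 9:38 AM–8:30 PM = 10 h 52 min; less 30 min break → 10 h 22 min
Thu: 9:30 AM–5:56 PM = 8 h 26 min; less 30 min break → 7 h 56 min
Fri: 5:51 AM–3:36 PM = 9 h 45 min; less 30 min break → 9 h 15 min
Sat: 5:57 AM–4:07 PM = 10 h 10 min; less 30 min break → 9 h 40 min
Sun: 6:05 AM–4:43 PM = 10 h 38 min; less 30 min break → 10 h 8 min
Total worked: 55 h 58 min = 55.97 h.
Threshold 40 h → overtime 15 h 58 min, regular 40 h 0 min.

Regular 40.00 hours, overtime 15.97 hours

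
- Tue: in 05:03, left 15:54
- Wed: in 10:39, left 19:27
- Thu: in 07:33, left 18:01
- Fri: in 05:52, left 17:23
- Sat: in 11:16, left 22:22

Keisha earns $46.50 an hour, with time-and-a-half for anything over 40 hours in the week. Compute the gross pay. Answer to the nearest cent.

$2748.15

Tue: 05:03–15:54 = 10 h 51 min
Wed: 10:39–19:27 = 8 h 48 min
Thu: 07:33–18:01 = 10 h 28 min
Fri: 05:52–17:23 = 11 h 31 min
Sat: 11:16–22:22 = 11 h 6 min
Total worked: 52 h 44 min = 3164 min.
Regular 40 h 0 min = 2400 min at $46.50/h; overtime 12 h 44 min = 764 min at $69.75/h.
Pay = (2400 × $46.50 + 764 × $69.75) ÷ 60 = $2748.15.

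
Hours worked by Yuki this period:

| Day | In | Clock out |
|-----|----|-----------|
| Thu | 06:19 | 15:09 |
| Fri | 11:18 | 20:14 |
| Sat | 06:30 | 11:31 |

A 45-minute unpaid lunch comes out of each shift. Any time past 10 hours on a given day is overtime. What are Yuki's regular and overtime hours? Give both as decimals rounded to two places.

Thu: 06:19–15:09 = 8 h 50 min; less 45 min break → 8 h 5 min
Fri: 11:18–20:14 = 8 h 56 min; less 45 min break → 8 h 11 min
Sat: 06:30–11:31 = 5 h 1 min; less 45 min break → 4 h 16 min
Thu reg 8 h 5 min / OT 0 h 0 min; Fri reg 8 h 11 min / OT 0 h 0 min; Sat reg 4 h 16 min / OT 0 h 0 min.
Totals: regular 20 h 32 min, overtime 0 h 0 min.

Regular 20.53 hours, overtime 0.00 hours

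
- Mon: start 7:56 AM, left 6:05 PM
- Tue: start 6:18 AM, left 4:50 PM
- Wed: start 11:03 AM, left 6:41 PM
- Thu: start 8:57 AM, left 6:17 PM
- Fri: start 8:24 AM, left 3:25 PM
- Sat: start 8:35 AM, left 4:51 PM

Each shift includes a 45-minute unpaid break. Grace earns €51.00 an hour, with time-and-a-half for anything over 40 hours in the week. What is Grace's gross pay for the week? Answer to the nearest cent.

€2685.15

Mon: 7:56 AM–6:05 PM = 10 h 9 min; less 45 min break → 9 h 24 min
Tue: 6:18 AM–4:50 PM = 10 h 32 min; less 45 min break → 9 h 47 min
Wed: 11:03 AM–6:41 PM = 7 h 38 min; less 45 min break → 6 h 53 min
Thu: 8:57 AM–6:17 PM = 9 h 20 min; less 45 min break → 8 h 35 min
Fri: 8:24 AM–3:25 PM = 7 h 1 min; less 45 min break → 6 h 16 min
Sat: 8:35 AM–4:51 PM = 8 h 16 min; less 45 min break → 7 h 31 min
Total worked: 48 h 26 min = 2906 min.
Regular 40 h 0 min = 2400 min at €51.00/h; overtime 8 h 26 min = 506 min at €76.50/h.
Pay = (2400 × €51.00 + 506 × €76.50) ÷ 60 = €2685.15.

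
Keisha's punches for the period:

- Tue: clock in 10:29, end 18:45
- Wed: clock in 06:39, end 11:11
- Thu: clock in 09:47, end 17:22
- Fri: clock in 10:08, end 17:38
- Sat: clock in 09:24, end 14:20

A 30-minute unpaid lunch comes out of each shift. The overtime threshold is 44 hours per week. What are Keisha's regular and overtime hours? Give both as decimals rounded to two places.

Tue: 10:29–18:45 = 8 h 16 min; less 30 min break → 7 h 46 min
Wed: 06:39–11:11 = 4 h 32 min; less 30 min break → 4 h 2 min
Thu: 09:47–17:22 = 7 h 35 min; less 30 min break → 7 h 5 min
Fri: 10:08–17:38 = 7 h 30 min; less 30 min break → 7 h 0 min
Sat: 09:24–14:20 = 4 h 56 min; less 30 min break → 4 h 26 min
Total worked: 30 h 19 min = 30.32 h.
Threshold 44 h → overtime 0 h 0 min, regular 30 h 19 min.

Regular 30.32 hours, overtime 0.00 hours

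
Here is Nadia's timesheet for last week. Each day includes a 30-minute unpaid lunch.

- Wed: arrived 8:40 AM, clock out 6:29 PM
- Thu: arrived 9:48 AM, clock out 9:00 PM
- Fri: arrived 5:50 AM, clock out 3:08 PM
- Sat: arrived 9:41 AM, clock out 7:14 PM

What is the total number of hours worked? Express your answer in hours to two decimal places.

Wed: 8:40 AM–6:29 PM = 9 h 49 min; less 30 min break → 9 h 19 min
Thu: 9:48 AM–9:00 PM = 11 h 12 min; less 30 min break → 10 h 42 min
Fri: 5:50 AM–3:08 PM = 9 h 18 min; less 30 min break → 8 h 48 min
Sat: 9:41 AM–7:14 PM = 9 h 33 min; less 30 min break → 9 h 3 min
Total: 9 h 19 min + 10 h 42 min + 8 h 48 min + 9 h 3 min = 37 h 52 min.

37.87 hours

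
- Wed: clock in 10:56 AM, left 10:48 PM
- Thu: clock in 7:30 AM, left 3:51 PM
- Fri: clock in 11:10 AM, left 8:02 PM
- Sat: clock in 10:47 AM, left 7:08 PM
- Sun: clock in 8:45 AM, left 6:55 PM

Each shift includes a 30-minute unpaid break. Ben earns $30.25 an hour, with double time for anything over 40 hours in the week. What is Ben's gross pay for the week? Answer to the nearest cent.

$1518.55

Wed: 10:56 AM–10:48 PM = 11 h 52 min; less 30 min break → 11 h 22 min
Thu: 7:30 AM–3:51 PM = 8 h 21 min; less 30 min break → 7 h 51 min
Fri: 11:10 AM–8:02 PM = 8 h 52 min; less 30 min break → 8 h 22 min
Sat: 10:47 AM–7:08 PM = 8 h 21 min; less 30 min break → 7 h 51 min
Sun: 8:45 AM–6:55 PM = 10 h 10 min; less 30 min break → 9 h 40 min
Total worked: 45 h 6 min = 2706 min.
Regular 40 h 0 min = 2400 min at $30.25/h; overtime 5 h 6 min = 306 min at $60.50/h.
Pay = (2400 × $30.25 + 306 × $60.50) ÷ 60 = $1518.55.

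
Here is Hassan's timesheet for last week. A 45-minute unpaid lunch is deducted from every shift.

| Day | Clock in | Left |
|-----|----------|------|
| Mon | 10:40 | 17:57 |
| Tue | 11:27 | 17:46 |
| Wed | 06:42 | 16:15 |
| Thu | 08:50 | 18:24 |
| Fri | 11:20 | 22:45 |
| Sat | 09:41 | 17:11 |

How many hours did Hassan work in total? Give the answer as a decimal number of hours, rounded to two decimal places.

Mon: 10:40–17:57 = 7 h 17 min; less 45 min break → 6 h 32 min
Tue: 11:27–17:46 = 6 h 19 min; less 45 min break → 5 h 34 min
Wed: 06:42–16:15 = 9 h 33 min; less 45 min break → 8 h 48 min
Thu: 08:50–18:24 = 9 h 34 min; less 45 min break → 8 h 49 min
Fri: 11:20–22:45 = 11 h 25 min; less 45 min break → 10 h 40 min
Sat: 09:41–17:11 = 7 h 30 min; less 45 min break → 6 h 45 min
Total: 6 h 32 min + 5 h 34 min + 8 h 48 min + 8 h 49 min + 10 h 40 min + 6 h 45 min = 47 h 8 min.

47.13 hours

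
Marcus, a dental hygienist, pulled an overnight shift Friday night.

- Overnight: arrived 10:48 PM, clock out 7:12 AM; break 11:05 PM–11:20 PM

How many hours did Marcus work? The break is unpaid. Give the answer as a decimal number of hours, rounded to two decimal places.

Overnight: 10:48 PM → midnight = 1 h 12 min; midnight → 7:12 AM = 7 h 12 min; span 8 h 24 min; less 15 min break → 8 h 9 min

8.15 hours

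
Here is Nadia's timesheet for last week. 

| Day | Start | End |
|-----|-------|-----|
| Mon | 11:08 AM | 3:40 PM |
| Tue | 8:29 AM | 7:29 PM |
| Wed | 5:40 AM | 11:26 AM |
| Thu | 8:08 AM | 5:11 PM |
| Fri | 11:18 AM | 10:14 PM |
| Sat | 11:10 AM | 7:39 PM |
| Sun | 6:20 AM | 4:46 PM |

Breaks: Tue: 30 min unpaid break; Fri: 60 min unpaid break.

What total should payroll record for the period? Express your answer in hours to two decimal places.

Mon: 11:08 AM–3:40 PM = 4 h 32 min
Tue: 8:29 AM–7:29 PM = 11 h 0 min; less 30 min break → 10 h 30 min
Wed: 5:40 AM–11:26 AM = 5 h 46 min
Thu: 8:08 AM–5:11 PM = 9 h 3 min
Fri: 11:18 AM–10:14 PM = 10 h 56 min; less 60 min break → 9 h 56 min
Sat: 11:10 AM–7:39 PM = 8 h 29 min
Sun: 6:20 AM–4:46 PM = 10 h 26 min
Total: 4 h 32 min + 10 h 30 min + 5 h 46 min + 9 h 3 min + 9 h 56 min + 8 h 29 min + 10 h 26 min = 58 h 42 min.

58.70 hours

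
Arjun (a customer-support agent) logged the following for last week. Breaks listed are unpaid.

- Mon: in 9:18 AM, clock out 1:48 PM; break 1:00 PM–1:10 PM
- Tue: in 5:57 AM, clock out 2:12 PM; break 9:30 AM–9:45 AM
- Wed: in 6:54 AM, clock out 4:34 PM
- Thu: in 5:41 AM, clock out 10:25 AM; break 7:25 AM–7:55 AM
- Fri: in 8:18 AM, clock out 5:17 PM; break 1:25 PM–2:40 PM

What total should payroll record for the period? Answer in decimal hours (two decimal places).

Mon: 9:18 AM–1:48 PM = 4 h 30 min; less 10 min break → 4 h 20 min
Tue: 5:57 AM–2:12 PM = 8 h 15 min; less 15 min break → 8 h 0 min
Wed: 6:54 AM–4:34 PM = 9 h 40 min
Thu: 5:41 AM–10:25 AM = 4 h 44 min; less 30 min break → 4 h 14 min
Fri: 8:18 AM–5:17 PM = 8 h 59 min; less 75 min break → 7 h 44 min
Total: 4 h 20 min + 8 h 0 min + 9 h 40 min + 4 h 14 min + 7 h 44 min = 33 h 58 min.

33.97 hours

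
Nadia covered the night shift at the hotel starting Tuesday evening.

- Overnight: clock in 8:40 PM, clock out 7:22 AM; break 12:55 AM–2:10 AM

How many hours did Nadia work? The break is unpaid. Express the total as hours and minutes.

Overnight: 8:40 PM → midnight = 3 h 20 min; midnight → 7:22 AM = 7 h 22 min; span 10 h 42 min; less 75 min break → 9 h 27 min

9 h 27 min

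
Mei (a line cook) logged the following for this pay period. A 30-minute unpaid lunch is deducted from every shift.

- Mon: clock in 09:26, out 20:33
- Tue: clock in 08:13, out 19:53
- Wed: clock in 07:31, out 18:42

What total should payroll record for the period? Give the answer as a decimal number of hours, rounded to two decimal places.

32.47 hours

Mon: 09:26–20:33 = 11 h 7 min; less 30 min break → 10 h 37 min
Tue: 08:13–19:53 = 11 h 40 min; less 30 min break → 11 h 10 min
Wed: 07:31–18:42 = 11 h 11 min; less 30 min break → 10 h 41 min
Total: 10 h 37 min + 11 h 10 min + 10 h 41 min = 32 h 28 min.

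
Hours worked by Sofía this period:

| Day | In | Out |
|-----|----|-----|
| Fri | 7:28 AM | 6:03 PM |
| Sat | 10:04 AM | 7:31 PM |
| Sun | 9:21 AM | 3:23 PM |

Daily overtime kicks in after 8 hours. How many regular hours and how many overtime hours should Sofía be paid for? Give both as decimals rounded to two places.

Regular 22.03 hours, overtime 4.03 hours

Fri: 7:28 AM–6:03 PM = 10 h 35 min
Sat: 10:04 AM–7:31 PM = 9 h 27 min
Sun: 9:21 AM–3:23 PM = 6 h 2 min
Fri reg 8 h 0 min / OT 2 h 35 min; Sat reg 8 h 0 min / OT 1 h 27 min; Sun reg 6 h 2 min / OT 0 h 0 min.
Totals: regular 22 h 2 min, overtime 4 h 2 min.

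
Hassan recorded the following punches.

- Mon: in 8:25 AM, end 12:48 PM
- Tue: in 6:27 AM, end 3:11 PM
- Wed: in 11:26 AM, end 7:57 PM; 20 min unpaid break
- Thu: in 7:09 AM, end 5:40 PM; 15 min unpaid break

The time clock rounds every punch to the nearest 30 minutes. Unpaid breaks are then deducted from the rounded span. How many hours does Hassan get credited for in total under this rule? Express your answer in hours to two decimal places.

31.42 hours

Mon: in 8:25 AM→8:30 AM, out 12:48 PM→1:00 PM; 4 h 30 min
Tue: in 6:27 AM→6:30 AM, out 3:11 PM→3:00 PM; 8 h 30 min
Wed: in 11:26 AM→11:30 AM, out 7:57 PM→8:00 PM; 8 h 30 min − 20 min = 8 h 10 min
Thu: in 7:09 AM→7:00 AM, out 5:40 PM→5:30 PM; 10 h 30 min − 15 min = 10 h 15 min
Total credited: 31 h 25 min.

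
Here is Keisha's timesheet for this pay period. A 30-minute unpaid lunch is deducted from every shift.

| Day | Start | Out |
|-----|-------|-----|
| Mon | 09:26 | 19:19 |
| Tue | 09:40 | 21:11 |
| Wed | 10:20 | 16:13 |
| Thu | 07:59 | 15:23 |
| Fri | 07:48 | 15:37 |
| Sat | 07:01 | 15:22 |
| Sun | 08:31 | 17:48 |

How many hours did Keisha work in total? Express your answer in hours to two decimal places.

56.63 hours

Mon: 09:26–19:19 = 9 h 53 min; less 30 min break → 9 h 23 min
Tue: 09:40–21:11 = 11 h 31 min; less 30 min break → 11 h 1 min
Wed: 10:20–16:13 = 5 h 53 min; less 30 min break → 5 h 23 min
Thu: 07:59–15:23 = 7 h 24 min; less 30 min break → 6 h 54 min
Fri: 07:48–15:37 = 7 h 49 min; less 30 min break → 7 h 19 min
Sat: 07:01–15:22 = 8 h 21 min; less 30 min break → 7 h 51 min
Sun: 08:31–17:48 = 9 h 17 min; less 30 min break → 8 h 47 min
Total: 9 h 23 min + 11 h 1 min + 5 h 23 min + 6 h 54 min + 7 h 19 min + 7 h 51 min + 8 h 47 min = 56 h 38 min.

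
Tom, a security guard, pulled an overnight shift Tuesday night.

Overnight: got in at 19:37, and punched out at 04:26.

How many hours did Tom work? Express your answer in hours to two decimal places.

Overnight: 19:37 → midnight = 4 h 23 min; midnight → 04:26 = 4 h 26 min; span 8 h 49 min

8.82 hours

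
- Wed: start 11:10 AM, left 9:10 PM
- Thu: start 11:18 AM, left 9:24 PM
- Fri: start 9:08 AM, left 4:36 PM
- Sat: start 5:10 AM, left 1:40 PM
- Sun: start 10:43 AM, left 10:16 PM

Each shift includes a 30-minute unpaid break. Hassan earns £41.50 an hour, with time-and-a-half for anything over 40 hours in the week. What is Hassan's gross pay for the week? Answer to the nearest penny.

Wed: 11:10 AM–9:10 PM = 10 h 0 min; less 30 min break → 9 h 30 min
Thu: 11:18 AM–9:24 PM = 10 h 6 min; less 30 min break → 9 h 36 min
Fri: 9:08 AM–4:36 PM = 7 h 28 min; less 30 min break → 6 h 58 min
Sat: 5:10 AM–1:40 PM = 8 h 30 min; less 30 min break → 8 h 0 min
Sun: 10:43 AM–10:16 PM = 11 h 33 min; less 30 min break → 11 h 3 min
Total worked: 45 h 7 min = 2707 min.
Regular 40 h 0 min = 2400 min at £41.50/h; overtime 5 h 7 min = 307 min at £62.25/h.
Pay = (2400 × £41.50 + 307 × £62.25) ÷ 60 = £1978.51.

£1978.51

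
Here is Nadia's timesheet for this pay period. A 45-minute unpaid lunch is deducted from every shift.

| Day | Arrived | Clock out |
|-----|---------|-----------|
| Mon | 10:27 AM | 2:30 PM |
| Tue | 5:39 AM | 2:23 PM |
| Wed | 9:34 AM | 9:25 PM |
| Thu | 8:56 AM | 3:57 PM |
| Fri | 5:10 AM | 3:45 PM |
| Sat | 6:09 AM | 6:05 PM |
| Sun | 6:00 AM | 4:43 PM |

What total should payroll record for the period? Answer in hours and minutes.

Mon: 10:27 AM–2:30 PM = 4 h 3 min; less 45 min break → 3 h 18 min
Tue: 5:39 AM–2:23 PM = 8 h 44 min; less 45 min break → 7 h 59 min
Wed: 9:34 AM–9:25 PM = 11 h 51 min; less 45 min break → 11 h 6 min
Thu: 8:56 AM–3:57 PM = 7 h 1 min; less 45 min break → 6 h 16 min
Fri: 5:10 AM–3:45 PM = 10 h 35 min; less 45 min break → 9 h 50 min
Sat: 6:09 AM–6:05 PM = 11 h 56 min; less 45 min break → 11 h 11 min
Sun: 6:00 AM–4:43 PM = 10 h 43 min; less 45 min break → 9 h 58 min
Total: 3 h 18 min + 7 h 59 min + 11 h 6 min + 6 h 16 min + 9 h 50 min + 11 h 11 min + 9 h 58 min = 59 h 38 min.

59 h 38 min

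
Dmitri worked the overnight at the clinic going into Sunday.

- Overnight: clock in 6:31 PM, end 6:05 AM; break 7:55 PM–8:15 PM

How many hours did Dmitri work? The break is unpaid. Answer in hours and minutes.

11 h 14 min

Overnight: 6:31 PM → midnight = 5 h 29 min; midnight → 6:05 AM = 6 h 5 min; span 11 h 34 min; less 20 min break → 11 h 14 min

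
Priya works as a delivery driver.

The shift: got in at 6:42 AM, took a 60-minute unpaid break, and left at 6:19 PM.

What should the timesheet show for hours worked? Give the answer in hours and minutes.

The shift: 6:42 AM–6:19 PM = 11 h 37 min; less 60 min break → 10 h 37 min

10 h 37 min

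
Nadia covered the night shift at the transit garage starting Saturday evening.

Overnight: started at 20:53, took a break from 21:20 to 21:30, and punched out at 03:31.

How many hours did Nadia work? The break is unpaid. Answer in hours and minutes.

6 h 28 min

Overnight: 20:53 → midnight = 3 h 7 min; midnight → 03:31 = 3 h 31 min; span 6 h 38 min; less 10 min break → 6 h 28 min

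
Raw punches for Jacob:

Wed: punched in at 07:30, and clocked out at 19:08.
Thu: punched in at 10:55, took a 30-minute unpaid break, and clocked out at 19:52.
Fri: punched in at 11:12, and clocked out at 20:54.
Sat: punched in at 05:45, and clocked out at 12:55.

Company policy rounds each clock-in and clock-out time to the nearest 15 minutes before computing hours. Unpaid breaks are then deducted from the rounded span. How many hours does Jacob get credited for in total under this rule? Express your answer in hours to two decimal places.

37.00 hours

Wed: in 07:30→07:30, out 19:08→19:15; 11 h 45 min
Thu: in 10:55→11:00, out 19:52→19:45; 8 h 45 min − 30 min = 8 h 15 min
Fri: in 11:12→11:15, out 20:54→21:00; 9 h 45 min
Sat: in 05:45→05:45, out 12:55→13:00; 7 h 15 min
Total credited: 37 h 0 min.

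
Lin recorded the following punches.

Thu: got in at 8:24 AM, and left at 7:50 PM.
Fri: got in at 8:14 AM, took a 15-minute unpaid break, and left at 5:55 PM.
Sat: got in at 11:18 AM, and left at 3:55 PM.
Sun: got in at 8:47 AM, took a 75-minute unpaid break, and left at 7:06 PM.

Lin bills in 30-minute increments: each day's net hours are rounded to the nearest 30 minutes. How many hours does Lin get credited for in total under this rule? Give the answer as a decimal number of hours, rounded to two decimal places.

Thu: 8:24 AM–7:50 PM = 11 h 26 min → rounds to 11 h 30 min
Fri: 8:14 AM–5:55 PM = 9 h 41 min − 15 min = 9 h 26 min → rounds to 9 h 30 min
Sat: 11:18 AM–3:55 PM = 4 h 37 min → rounds to 4 h 30 min
Sun: 8:47 AM–7:06 PM = 10 h 19 min − 75 min = 9 h 4 min → rounds to 9 h 0 min
Total credited: 34 h 30 min.

34.50 hours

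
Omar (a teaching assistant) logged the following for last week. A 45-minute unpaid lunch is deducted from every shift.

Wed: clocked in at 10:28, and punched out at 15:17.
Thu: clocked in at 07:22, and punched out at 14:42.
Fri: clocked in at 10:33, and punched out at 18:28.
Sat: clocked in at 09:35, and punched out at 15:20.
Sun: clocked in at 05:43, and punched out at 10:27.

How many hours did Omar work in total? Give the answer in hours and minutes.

Wed: 10:28–15:17 = 4 h 49 min; less 45 min break → 4 h 4 min
Thu: 07:22–14:42 = 7 h 20 min; less 45 min break → 6 h 35 min
Fri: 10:33–18:28 = 7 h 55 min; less 45 min break → 7 h 10 min
Sat: 09:35–15:20 = 5 h 45 min; less 45 min break → 5 h 0 min
Sun: 05:43–10:27 = 4 h 44 min; less 45 min break → 3 h 59 min
Total: 4 h 4 min + 6 h 35 min + 7 h 10 min + 5 h 0 min + 3 h 59 min = 26 h 48 min.

26 h 48 min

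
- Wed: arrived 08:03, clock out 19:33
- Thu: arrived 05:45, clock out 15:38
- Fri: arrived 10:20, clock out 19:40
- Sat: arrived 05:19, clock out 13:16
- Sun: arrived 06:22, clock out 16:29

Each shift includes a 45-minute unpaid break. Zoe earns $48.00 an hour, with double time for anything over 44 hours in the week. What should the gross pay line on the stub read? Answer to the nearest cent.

$2211.20

Wed: 08:03–19:33 = 11 h 30 min; less 45 min break → 10 h 45 min
Thu: 05:45–15:38 = 9 h 53 min; less 45 min break → 9 h 8 min
Fri: 10:20–19:40 = 9 h 20 min; less 45 min break → 8 h 35 min
Sat: 05:19–13:16 = 7 h 57 min; less 45 min break → 7 h 12 min
Sun: 06:22–16:29 = 10 h 7 min; less 45 min break → 9 h 22 min
Total worked: 45 h 2 min = 2702 min.
Regular 44 h 0 min = 2640 min at $48.00/h; overtime 1 h 2 min = 62 min at $96.00/h.
Pay = (2640 × $48.00 + 62 × $96.00) ÷ 60 = $2211.20.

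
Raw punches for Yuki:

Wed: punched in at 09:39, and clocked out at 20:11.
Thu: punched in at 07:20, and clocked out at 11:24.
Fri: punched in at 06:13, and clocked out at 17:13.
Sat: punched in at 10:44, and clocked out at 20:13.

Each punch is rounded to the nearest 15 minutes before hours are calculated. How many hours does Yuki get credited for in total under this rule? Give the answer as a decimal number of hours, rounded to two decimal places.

35.25 hours

Wed: in 09:39→09:45, out 20:11→20:15; 10 h 30 min
Thu: in 07:20→07:15, out 11:24→11:30; 4 h 15 min
Fri: in 06:13→06:15, out 17:13→17:15; 11 h 0 min
Sat: in 10:44→10:45, out 20:13→20:15; 9 h 30 min
Total credited: 35 h 15 min.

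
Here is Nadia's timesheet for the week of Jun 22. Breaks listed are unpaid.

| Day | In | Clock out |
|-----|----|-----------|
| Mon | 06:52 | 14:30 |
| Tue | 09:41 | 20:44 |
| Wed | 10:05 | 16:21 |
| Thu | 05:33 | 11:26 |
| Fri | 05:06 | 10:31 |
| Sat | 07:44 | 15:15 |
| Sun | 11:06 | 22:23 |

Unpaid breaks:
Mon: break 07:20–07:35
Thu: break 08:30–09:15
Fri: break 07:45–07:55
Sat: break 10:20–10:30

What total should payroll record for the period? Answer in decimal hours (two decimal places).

Mon: 06:52–14:30 = 7 h 38 min; less 15 min break → 7 h 23 min
Tue: 09:41–20:44 = 11 h 3 min
Wed: 10:05–16:21 = 6 h 16 min
Thu: 05:33–11:26 = 5 h 53 min; less 45 min break → 5 h 8 min
Fri: 05:06–10:31 = 5 h 25 min; less 10 min break → 5 h 15 min
Sat: 07:44–15:15 = 7 h 31 min; less 10 min break → 7 h 21 min
Sun: 11:06–22:23 = 11 h 17 min
Total: 7 h 23 min + 11 h 3 min + 6 h 16 min + 5 h 8 min + 5 h 15 min + 7 h 21 min + 11 h 17 min = 53 h 43 min.

53.72 hours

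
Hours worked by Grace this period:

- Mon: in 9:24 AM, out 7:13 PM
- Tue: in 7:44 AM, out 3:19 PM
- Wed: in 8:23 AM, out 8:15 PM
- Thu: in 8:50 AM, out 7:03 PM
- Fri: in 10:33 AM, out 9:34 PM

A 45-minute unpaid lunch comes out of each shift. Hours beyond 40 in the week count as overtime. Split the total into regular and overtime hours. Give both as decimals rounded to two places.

Mon: 9:24 AM–7:13 PM = 9 h 49 min; less 45 min break → 9 h 4 min
Tue: 7:44 AM–3:19 PM = 7 h 35 min; less 45 min break → 6 h 50 min
Wed: 8:23 AM–8:15 PM = 11 h 52 min; less 45 min break → 11 h 7 min
Thu: 8:50 AM–7:03 PM = 10 h 13 min; less 45 min break → 9 h 28 min
Fri: 10:33 AM–9:34 PM = 11 h 1 min; less 45 min break → 10 h 16 min
Total worked: 46 h 45 min = 46.75 h.
Threshold 40 h → overtime 6 h 45 min, regular 40 h 0 min.

Regular 40.00 hours, overtime 6.75 hours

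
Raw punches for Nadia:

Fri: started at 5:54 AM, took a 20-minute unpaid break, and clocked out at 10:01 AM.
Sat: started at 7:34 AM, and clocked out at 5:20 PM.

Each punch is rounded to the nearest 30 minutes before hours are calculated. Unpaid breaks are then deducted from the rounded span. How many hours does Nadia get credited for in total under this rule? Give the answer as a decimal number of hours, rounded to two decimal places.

Fri: in 5:54 AM→6:00 AM, out 10:01 AM→10:00 AM; 4 h 0 min − 20 min = 3 h 40 min
Sat: in 7:34 AM→7:30 AM, out 5:20 PM→5:30 PM; 10 h 0 min
Total credited: 13 h 40 min.

13.67 hours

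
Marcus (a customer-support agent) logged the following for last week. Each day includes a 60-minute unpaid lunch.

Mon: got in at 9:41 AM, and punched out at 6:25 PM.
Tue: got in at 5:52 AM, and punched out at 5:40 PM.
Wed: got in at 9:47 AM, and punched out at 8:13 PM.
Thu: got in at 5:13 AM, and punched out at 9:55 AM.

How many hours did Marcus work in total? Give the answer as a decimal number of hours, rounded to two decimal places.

31.67 hours

Mon: 9:41 AM–6:25 PM = 8 h 44 min; less 60 min break → 7 h 44 min
Tue: 5:52 AM–5:40 PM = 11 h 48 min; less 60 min break → 10 h 48 min
Wed: 9:47 AM–8:13 PM = 10 h 26 min; less 60 min break → 9 h 26 min
Thu: 5:13 AM–9:55 AM = 4 h 42 min; less 60 min break → 3 h 42 min
Total: 7 h 44 min + 10 h 48 min + 9 h 26 min + 3 h 42 min = 31 h 40 min.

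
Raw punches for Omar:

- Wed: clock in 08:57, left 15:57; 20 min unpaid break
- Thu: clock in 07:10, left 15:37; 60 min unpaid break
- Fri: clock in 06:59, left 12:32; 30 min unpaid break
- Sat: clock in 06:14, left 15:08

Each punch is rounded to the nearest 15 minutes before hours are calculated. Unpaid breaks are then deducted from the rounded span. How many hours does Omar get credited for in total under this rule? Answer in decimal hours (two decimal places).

Wed: in 08:57→09:00, out 15:57→16:00; 7 h 0 min − 20 min = 6 h 40 min
Thu: in 07:10→07:15, out 15:37→15:30; 8 h 15 min − 60 min = 7 h 15 min
Fri: in 06:59→07:00, out 12:32→12:30; 5 h 30 min − 30 min = 5 h 0 min
Sat: in 06:14→06:15, out 15:08→15:15; 9 h 0 min
Total credited: 27 h 55 min.

27.92 hours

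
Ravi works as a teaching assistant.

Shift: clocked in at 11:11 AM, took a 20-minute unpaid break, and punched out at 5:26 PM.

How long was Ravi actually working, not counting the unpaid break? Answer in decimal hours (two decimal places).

Shift: 11:11 AM–5:26 PM = 6 h 15 min; less 20 min break → 5 h 55 min

5.92 hours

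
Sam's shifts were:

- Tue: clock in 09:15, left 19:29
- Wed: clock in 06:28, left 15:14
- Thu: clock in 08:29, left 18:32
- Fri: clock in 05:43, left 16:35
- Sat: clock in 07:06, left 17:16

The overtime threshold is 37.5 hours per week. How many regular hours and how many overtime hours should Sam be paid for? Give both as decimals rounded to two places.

Tue: 09:15–19:29 = 10 h 14 min
Wed: 06:28–15:14 = 8 h 46 min
Thu: 08:29–18:32 = 10 h 3 min
Fri: 05:43–16:35 = 10 h 52 min
Sat: 07:06–17:16 = 10 h 10 min
Total worked: 50 h 5 min = 50.08 h.
Threshold 37.5 h → overtime 12 h 35 min, regular 37 h 30 min.

Regular 37.50 hours, overtime 12.58 hours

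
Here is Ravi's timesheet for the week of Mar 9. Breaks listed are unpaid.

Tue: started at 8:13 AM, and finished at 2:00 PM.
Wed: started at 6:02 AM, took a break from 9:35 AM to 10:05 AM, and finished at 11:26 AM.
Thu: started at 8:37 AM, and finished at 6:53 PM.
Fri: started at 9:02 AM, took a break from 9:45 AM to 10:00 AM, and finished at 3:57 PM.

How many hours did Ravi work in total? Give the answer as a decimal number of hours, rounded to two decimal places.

Tue: 8:13 AM–2:00 PM = 5 h 47 min
Wed: 6:02 AM–11:26 AM = 5 h 24 min; less 30 min break → 4 h 54 min
Thu: 8:37 AM–6:53 PM = 10 h 16 min
Fri: 9:02 AM–3:57 PM = 6 h 55 min; less 15 min break → 6 h 40 min
Total: 5 h 47 min + 4 h 54 min + 10 h 16 min + 6 h 40 min = 27 h 37 min.

27.62 hours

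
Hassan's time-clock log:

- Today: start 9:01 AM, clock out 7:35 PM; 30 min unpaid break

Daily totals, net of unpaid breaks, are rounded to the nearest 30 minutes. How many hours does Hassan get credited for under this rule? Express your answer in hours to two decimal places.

10.00 hours

Today: 9:01 AM–7:35 PM = 10 h 34 min − 30 min = 10 h 4 min → rounds to 10 h 0 min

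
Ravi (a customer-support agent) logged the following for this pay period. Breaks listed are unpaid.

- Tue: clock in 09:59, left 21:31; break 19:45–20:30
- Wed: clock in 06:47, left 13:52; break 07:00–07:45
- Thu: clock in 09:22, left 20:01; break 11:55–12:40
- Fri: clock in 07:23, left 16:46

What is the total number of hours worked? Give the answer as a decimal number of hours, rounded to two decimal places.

36.40 hours

Tue: 09:59–21:31 = 11 h 32 min; less 45 min break → 10 h 47 min
Wed: 06:47–13:52 = 7 h 5 min; less 45 min break → 6 h 20 min
Thu: 09:22–20:01 = 10 h 39 min; less 45 min break → 9 h 54 min
Fri: 07:23–16:46 = 9 h 23 min
Total: 10 h 47 min + 6 h 20 min + 9 h 54 min + 9 h 23 min = 36 h 24 min.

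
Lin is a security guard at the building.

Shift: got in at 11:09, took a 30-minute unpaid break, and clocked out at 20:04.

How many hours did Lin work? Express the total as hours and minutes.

Shift: 11:09–20:04 = 8 h 55 min; less 30 min break → 8 h 25 min

8 h 25 min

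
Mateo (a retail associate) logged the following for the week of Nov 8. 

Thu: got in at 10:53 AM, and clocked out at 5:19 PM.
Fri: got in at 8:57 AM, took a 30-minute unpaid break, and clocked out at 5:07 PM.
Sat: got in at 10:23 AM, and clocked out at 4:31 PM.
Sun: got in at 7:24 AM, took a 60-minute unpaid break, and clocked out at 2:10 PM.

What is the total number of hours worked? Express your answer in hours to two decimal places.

26.00 hours

Thu: 10:53 AM–5:19 PM = 6 h 26 min
Fri: 8:57 AM–5:07 PM = 8 h 10 min; less 30 min break → 7 h 40 min
Sat: 10:23 AM–4:31 PM = 6 h 8 min
Sun: 7:24 AM–2:10 PM = 6 h 46 min; less 60 min break → 5 h 46 min
Total: 6 h 26 min + 7 h 40 min + 6 h 8 min + 5 h 46 min = 26 h 0 min.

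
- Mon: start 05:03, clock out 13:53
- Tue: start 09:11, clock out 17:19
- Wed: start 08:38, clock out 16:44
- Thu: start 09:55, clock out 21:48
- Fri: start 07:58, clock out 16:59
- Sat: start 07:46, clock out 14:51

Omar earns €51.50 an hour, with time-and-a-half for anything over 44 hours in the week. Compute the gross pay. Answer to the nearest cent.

€2965.11

Mon: 05:03–13:53 = 8 h 50 min
Tue: 09:11–17:19 = 8 h 8 min
Wed: 08:38–16:44 = 8 h 6 min
Thu: 09:55–21:48 = 11 h 53 min
Fri: 07:58–16:59 = 9 h 1 min
Sat: 07:46–14:51 = 7 h 5 min
Total worked: 53 h 3 min = 3183 min.
Regular 44 h 0 min = 2640 min at €51.50/h; overtime 9 h 3 min = 543 min at €77.25/h.
Pay = (2640 × €51.50 + 543 × €77.25) ÷ 60 = €2965.11.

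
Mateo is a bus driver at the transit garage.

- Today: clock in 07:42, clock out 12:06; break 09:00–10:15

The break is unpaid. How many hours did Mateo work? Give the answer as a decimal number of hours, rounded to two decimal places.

3.15 hours

Today: 07:42–12:06 = 4 h 24 min; less 75 min break → 3 h 9 min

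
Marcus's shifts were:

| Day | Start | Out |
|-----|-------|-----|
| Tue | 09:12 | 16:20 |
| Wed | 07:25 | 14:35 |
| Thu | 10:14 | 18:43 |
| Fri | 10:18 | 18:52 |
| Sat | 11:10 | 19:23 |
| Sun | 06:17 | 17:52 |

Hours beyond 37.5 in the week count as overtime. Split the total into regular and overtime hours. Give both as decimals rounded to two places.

Regular 37.50 hours, overtime 13.65 hours

Tue: 09:12–16:20 = 7 h 8 min
Wed: 07:25–14:35 = 7 h 10 min
Thu: 10:14–18:43 = 8 h 29 min
Fri: 10:18–18:52 = 8 h 34 min
Sat: 11:10–19:23 = 8 h 13 min
Sun: 06:17–17:52 = 11 h 35 min
Total worked: 51 h 9 min = 51.15 h.
Threshold 37.5 h → overtime 13 h 39 min, regular 37 h 30 min.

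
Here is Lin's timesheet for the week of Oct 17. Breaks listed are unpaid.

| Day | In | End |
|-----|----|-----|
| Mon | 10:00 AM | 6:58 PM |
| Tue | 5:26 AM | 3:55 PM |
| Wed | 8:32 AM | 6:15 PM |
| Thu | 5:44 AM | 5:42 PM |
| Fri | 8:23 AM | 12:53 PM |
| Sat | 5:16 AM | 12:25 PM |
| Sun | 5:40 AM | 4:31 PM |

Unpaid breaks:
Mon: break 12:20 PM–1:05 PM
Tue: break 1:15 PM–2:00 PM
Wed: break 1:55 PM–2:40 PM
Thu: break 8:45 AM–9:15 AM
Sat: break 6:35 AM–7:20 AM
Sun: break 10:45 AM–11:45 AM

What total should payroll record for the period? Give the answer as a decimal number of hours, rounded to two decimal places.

59.13 hours

Mon: 10:00 AM–6:58 PM = 8 h 58 min; less 45 min break → 8 h 13 min
Tue: 5:26 AM–3:55 PM = 10 h 29 min; less 45 min break → 9 h 44 min
Wed: 8:32 AM–6:15 PM = 9 h 43 min; less 45 min break → 8 h 58 min
Thu: 5:44 AM–5:42 PM = 11 h 58 min; less 30 min break → 11 h 28 min
Fri: 8:23 AM–12:53 PM = 4 h 30 min
Sat: 5:16 AM–12:25 PM = 7 h 9 min; less 45 min break → 6 h 24 min
Sun: 5:40 AM–4:31 PM = 10 h 51 min; less 60 min break → 9 h 51 min
Total: 8 h 13 min + 9 h 44 min + 8 h 58 min + 11 h 28 min + 4 h 30 min + 6 h 24 min + 9 h 51 min = 59 h 8 min.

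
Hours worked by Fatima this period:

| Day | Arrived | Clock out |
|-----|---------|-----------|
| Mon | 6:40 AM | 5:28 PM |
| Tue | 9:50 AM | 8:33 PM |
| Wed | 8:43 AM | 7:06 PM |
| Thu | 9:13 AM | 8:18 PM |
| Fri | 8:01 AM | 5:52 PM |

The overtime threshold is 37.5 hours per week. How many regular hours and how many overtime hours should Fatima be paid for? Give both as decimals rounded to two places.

Regular 37.50 hours, overtime 15.33 hours

Mon: 6:40 AM–5:28 PM = 10 h 48 min
Tue: 9:50 AM–8:33 PM = 10 h 43 min
Wed: 8:43 AM–7:06 PM = 10 h 23 min
Thu: 9:13 AM–8:18 PM = 11 h 5 min
Fri: 8:01 AM–5:52 PM = 9 h 51 min
Total worked: 52 h 50 min = 52.83 h.
Threshold 37.5 h → overtime 15 h 20 min, regular 37 h 30 min.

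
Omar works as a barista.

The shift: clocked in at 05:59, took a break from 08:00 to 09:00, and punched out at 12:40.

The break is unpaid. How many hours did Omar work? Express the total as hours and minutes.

The shift: 05:59–12:40 = 6 h 41 min; less 60 min break → 5 h 41 min

5 h 41 min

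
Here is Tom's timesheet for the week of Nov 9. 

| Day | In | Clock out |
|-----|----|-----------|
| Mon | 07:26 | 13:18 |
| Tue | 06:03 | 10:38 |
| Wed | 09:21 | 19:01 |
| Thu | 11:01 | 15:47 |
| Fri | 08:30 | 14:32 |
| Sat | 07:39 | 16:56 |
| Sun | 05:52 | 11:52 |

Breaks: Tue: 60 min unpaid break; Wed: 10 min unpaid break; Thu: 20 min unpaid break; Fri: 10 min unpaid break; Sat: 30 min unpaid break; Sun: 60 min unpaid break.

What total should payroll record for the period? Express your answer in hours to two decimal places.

Mon: 07:26–13:18 = 5 h 52 min
Tue: 06:03–10:38 = 4 h 35 min; less 60 min break → 3 h 35 min
Wed: 09:21–19:01 = 9 h 40 min; less 10 min break → 9 h 30 min
Thu: 11:01–15:47 = 4 h 46 min; less 20 min break → 4 h 26 min
Fri: 08:30–14:32 = 6 h 2 min; less 10 min break → 5 h 52 min
Sat: 07:39–16:56 = 9 h 17 min; less 30 min break → 8 h 47 min
Sun: 05:52–11:52 = 6 h 0 min; less 60 min break → 5 h 0 min
Total: 5 h 52 min + 3 h 35 min + 9 h 30 min + 4 h 26 min + 5 h 52 min + 8 h 47 min + 5 h 0 min = 43 h 2 min.

43.03 hours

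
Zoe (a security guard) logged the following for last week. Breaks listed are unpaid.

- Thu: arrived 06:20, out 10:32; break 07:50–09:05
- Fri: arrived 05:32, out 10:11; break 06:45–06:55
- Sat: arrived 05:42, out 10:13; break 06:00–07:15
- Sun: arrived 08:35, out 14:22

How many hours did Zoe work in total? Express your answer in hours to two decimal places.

16.48 hours

Thu: 06:20–10:32 = 4 h 12 min; less 75 min break → 2 h 57 min
Fri: 05:32–10:11 = 4 h 39 min; less 10 min break → 4 h 29 min
Sat: 05:42–10:13 = 4 h 31 min; less 75 min break → 3 h 16 min
Sun: 08:35–14:22 = 5 h 47 min
Total: 2 h 57 min + 4 h 29 min + 3 h 16 min + 5 h 47 min = 16 h 29 min.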